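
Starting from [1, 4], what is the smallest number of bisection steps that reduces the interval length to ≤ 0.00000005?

Width after n steps is 3/2^n. Need 2^n ≥ 3/0.00000005 = 60000000.
2^25 = 33554432 < 60000000 ≤ 2^26 = 67108864, so n = 26.

26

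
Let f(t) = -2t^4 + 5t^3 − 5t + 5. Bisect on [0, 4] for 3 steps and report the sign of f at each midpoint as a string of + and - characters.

f(2) = 3 > 0, so the root lies in [2, 4]
f(3) = -37 < 0, so the root lies in [2, 3]
f(2.5) = -7.5 < 0, so the root lies in [2, 2.5]

+--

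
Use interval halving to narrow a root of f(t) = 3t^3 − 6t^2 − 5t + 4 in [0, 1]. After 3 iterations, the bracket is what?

[0.5, 0.625]

t = 0.5 gives f = 0.375, positive; keep [0.5, 1]
t = 0.75 gives f = -1.859375, negative; keep [0.5, 0.75]
t = 0.625 gives f = -0.736328, negative; keep [0.5, 0.625]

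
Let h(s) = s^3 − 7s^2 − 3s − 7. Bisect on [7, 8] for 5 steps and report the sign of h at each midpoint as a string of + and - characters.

-++++

midpoint 7.5: h = -1.375 < 0 → [7.5, 8]
midpoint 7.75: h = 14.796875 > 0 → [7.5, 7.75]
midpoint 7.625: h = 6.462891 > 0 → [7.5, 7.625]
midpoint 7.5625: h = 2.4827 > 0 → [7.5, 7.5625]
midpoint 7.53125: h = 0.5386 > 0 → [7.5, 7.53125]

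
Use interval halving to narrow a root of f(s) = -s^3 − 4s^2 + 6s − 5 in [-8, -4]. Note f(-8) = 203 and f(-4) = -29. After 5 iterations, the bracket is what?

f(-6) = 31 > 0, so the root lies in [-6, -4]
f(-5) = -10 < 0, so the root lies in [-6, -5]
f(-5.5) = 7.375 > 0, so the root lies in [-5.5, -5]
f(-5.25) = -2.0469 < 0, so the root lies in [-5.5, -5.25]
f(-5.375) = 2.4746 > 0, so the root lies in [-5.375, -5.25]

[-5.375, -5.25]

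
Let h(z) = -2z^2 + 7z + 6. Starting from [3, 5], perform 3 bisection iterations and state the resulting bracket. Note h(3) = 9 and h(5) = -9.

[4, 4.25]

midpoint 4: h = 2 > 0 → [4, 5]
midpoint 4.5: h = -3 < 0 → [4, 4.5]
midpoint 4.25: h = -0.375 < 0 → [4, 4.25]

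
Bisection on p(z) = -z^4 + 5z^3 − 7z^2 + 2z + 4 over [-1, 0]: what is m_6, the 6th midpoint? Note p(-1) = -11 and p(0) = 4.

-0.546875

m = -0.5, p(m) = 0.5625 (+); new bracket [-1, -0.5]
m = -0.75, p(m) = -3.863281 (−); new bracket [-0.75, -0.5]
m = -0.625, p(m) = -1.357666 (−); new bracket [-0.625, -0.5]
m = -0.5625, p(m) = -0.3298 (−); new bracket [-0.5625, -0.5]
m = -0.53125, p(m) = 0.1326 (+); new bracket [-0.5625, -0.53125]
m = -0.546875, p(m) = -0.0945 (−); new bracket [-0.546875, -0.53125]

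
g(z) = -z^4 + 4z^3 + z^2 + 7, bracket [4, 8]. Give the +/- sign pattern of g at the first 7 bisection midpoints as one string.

m = 6, g(m) = -389 (−); new bracket [4, 6]
m = 5, g(m) = -93 (−); new bracket [4, 5]
m = 4.5, g(m) = -18.3125 (−); new bracket [4, 4.5]
m = 4.25, g(m) = 5.8711 (+); new bracket [4.25, 4.5]
m = 4.375, g(m) = -5.262 (−); new bracket [4.25, 4.375]
m = 4.3125, g(m) = 0.5344 (+); new bracket [4.3125, 4.375]
m = 4.34375, g(m) = -2.3051 (−); new bracket [4.3125, 4.34375]

---+-+-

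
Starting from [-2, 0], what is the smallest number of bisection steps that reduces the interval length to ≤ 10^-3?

11

Width after n steps is 2/2^n. Need 2^n ≥ 2/10^-3 = 2000.
2^10 = 1024 < 2000 ≤ 2^11 = 2048, so n = 11.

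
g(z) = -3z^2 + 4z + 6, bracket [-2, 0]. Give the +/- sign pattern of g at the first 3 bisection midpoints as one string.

-++

m = -1, g(m) = -1 (−); new bracket [-1, 0]
m = -0.5, g(m) = 3.25 (+); new bracket [-1, -0.5]
m = -0.75, g(m) = 1.3125 (+); new bracket [-1, -0.75]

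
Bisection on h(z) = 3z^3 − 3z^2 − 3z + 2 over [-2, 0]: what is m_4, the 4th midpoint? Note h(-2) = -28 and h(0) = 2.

h(-1) = -1 < 0, so the root lies in [-1, 0]
h(-0.5) = 2.375 > 0, so the root lies in [-1, -0.5]
h(-0.75) = 1.296875 > 0, so the root lies in [-1, -0.75]
h(-0.875) = 0.3184 > 0, so the root lies in [-1, -0.875]

-0.875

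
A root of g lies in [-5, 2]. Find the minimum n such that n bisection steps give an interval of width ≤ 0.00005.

Width after n steps is 7/2^n. Need 2^n ≥ 7/0.00005 = 140000.
2^17 = 131072 < 140000 ≤ 2^18 = 262144, so n = 18.

18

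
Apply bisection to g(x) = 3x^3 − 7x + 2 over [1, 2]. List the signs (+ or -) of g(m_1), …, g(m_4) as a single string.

+-+-

x = 1.5 gives g = 1.625, positive; keep [1, 1.5]
x = 1.25 gives g = -0.890625, negative; keep [1.25, 1.5]
x = 1.375 gives g = 0.173828, positive; keep [1.25, 1.375]
x = 1.3125 gives g = -0.4045, negative; keep [1.3125, 1.375]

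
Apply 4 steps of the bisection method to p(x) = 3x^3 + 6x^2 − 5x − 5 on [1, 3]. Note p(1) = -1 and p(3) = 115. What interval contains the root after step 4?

p(2) = 33 > 0, so the root lies in [1, 2]
p(1.5) = 11.125 > 0, so the root lies in [1, 1.5]
p(1.25) = 3.984375 > 0, so the root lies in [1, 1.25]
p(1.125) = 1.2402 > 0, so the root lies in [1, 1.125]

[1, 1.125]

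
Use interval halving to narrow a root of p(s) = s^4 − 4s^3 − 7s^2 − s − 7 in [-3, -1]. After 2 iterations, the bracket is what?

p(-2) = 15 > 0, so the root lies in [-2, -1]
p(-1.5) = -2.6875 < 0, so the root lies in [-2, -1.5]

[-2, -1.5]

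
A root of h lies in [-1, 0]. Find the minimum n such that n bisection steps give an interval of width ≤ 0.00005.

Width after n steps is 1/2^n. Need 2^n ≥ 1/0.00005 = 20000.
2^14 = 16384 < 20000 ≤ 2^15 = 32768, so n = 15.

15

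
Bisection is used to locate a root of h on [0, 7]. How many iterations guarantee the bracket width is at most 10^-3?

Width after n steps is 7/2^n. Need 2^n ≥ 7/10^-3 = 7000.
2^12 = 4096 < 7000 ≤ 2^13 = 8192, so n = 13.

13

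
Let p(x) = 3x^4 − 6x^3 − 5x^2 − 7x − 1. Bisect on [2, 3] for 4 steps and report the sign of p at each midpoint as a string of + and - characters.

---+

m = 2.5, p(m) = -26.3125 (−); new bracket [2.5, 3]
m = 2.75, p(m) = -11.269531 (−); new bracket [2.75, 3]
m = 2.875, p(m) = -0.073486 (−); new bracket [2.875, 3]
m = 2.9375, p(m) = 6.5826 (+); new bracket [2.875, 2.9375]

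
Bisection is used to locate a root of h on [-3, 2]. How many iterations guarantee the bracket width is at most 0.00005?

17

Width after n steps is 5/2^n. Need 2^n ≥ 5/0.00005 = 100000.
2^16 = 65536 < 100000 ≤ 2^17 = 131072, so n = 17.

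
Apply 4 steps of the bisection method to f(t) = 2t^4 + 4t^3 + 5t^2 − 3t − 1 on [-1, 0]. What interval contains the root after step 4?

t = -0.5 gives f = 1.375, positive; keep [-0.5, 0]
t = -0.25 gives f = 0.007812, positive; keep [-0.25, 0]
t = -0.125 gives f = -0.554199, negative; keep [-0.25, -0.125]
t = -0.1875 gives f = -0.2856, negative; keep [-0.25, -0.1875]

[-0.25, -0.1875]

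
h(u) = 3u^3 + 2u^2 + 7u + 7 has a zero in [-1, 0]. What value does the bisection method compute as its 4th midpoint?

midpoint -0.5: h = 3.625 > 0 → [-1, -0.5]
midpoint -0.75: h = 1.609375 > 0 → [-1, -0.75]
midpoint -0.875: h = 0.396484 > 0 → [-1, -0.875]
midpoint -0.9375: h = -0.2766 < 0 → [-0.9375, -0.875]

-0.9375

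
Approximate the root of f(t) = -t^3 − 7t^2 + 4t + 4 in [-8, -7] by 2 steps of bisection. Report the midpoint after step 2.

midpoint -7.5: f = 2.125 > 0 → [-7.5, -7]
midpoint -7.25: f = -11.859375 < 0 → [-7.5, -7.25]

-7.25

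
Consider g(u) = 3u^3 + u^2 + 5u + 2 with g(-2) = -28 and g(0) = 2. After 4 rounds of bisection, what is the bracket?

[-0.5, -0.375]

g(-1) = -5 < 0, so the root lies in [-1, 0]
g(-0.5) = -0.625 < 0, so the root lies in [-0.5, 0]
g(-0.25) = 0.765625 > 0, so the root lies in [-0.5, -0.25]
g(-0.375) = 0.1074 > 0, so the root lies in [-0.5, -0.375]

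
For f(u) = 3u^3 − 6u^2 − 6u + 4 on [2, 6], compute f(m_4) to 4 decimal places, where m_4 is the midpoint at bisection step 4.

f(4) = 76 > 0, so the root lies in [2, 4]
f(3) = 13 > 0, so the root lies in [2, 3]
f(2.5) = -1.625 < 0, so the root lies in [2.5, 3]
f(2.75) = 4.5156 > 0, so the root lies in [2.5, 2.75]

4.5156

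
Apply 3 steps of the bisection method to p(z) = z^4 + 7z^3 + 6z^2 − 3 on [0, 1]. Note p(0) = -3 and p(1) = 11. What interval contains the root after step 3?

z = 0.5 gives p = -0.5625, negative; keep [0.5, 1]
z = 0.75 gives p = 3.644531, positive; keep [0.5, 0.75]
z = 0.625 gives p = 1.205322, positive; keep [0.5, 0.625]

[0.5, 0.625]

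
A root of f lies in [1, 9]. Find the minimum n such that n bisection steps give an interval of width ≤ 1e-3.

Width after n steps is 8/2^n. Need 2^n ≥ 8/1e-3 = 8000.
2^12 = 4096 < 8000 ≤ 2^13 = 8192, so n = 13.

13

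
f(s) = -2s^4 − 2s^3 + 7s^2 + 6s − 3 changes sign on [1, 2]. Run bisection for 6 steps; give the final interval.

[1.71875, 1.734375]

m = 1.5, f(m) = 4.875 (+); new bracket [1.5, 2]
m = 1.75, f(m) = -0.539062 (−); new bracket [1.5, 1.75]
m = 1.625, f(m) = 2.706543 (+); new bracket [1.625, 1.75]
m = 1.6875, f(m) = 1.2295 (+); new bracket [1.6875, 1.75]
m = 1.71875, f(m) = 0.3831 (+); new bracket [1.71875, 1.75]
m = 1.734375, f(m) = -0.0684 (−); new bracket [1.71875, 1.734375]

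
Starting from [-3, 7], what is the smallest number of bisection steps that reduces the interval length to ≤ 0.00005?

18

Width after n steps is 10/2^n. Need 2^n ≥ 10/0.00005 = 200000.
2^17 = 131072 < 200000 ≤ 2^18 = 262144, so n = 18.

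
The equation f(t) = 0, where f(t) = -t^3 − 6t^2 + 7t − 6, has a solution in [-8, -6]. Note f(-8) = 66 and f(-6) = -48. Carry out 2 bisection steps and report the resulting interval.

midpoint -7: f = -6 < 0 → [-8, -7]
midpoint -7.5: f = 25.875 > 0 → [-7.5, -7]

[-7.5, -7]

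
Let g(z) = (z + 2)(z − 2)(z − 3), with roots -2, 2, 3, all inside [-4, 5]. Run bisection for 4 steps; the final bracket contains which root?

-2

z = 0.5 gives g = 9.375, positive; keep [-4, 0.5]
z = -1.75 gives g = 4.453125, positive; keep [-4, -1.75]
z = -2.875 gives g = -25.060547, negative; keep [-2.875, -1.75]
z = -2.3125 gives g = -7.1594, negative; keep [-2.3125, -1.75]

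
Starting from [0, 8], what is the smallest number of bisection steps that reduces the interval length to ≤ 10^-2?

Width after n steps is 8/2^n. Need 2^n ≥ 8/10^-2 = 800.
2^9 = 512 < 800 ≤ 2^10 = 1024, so n = 10.

10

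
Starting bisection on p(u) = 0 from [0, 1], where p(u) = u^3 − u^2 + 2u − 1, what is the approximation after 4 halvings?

m = 0.5, p(m) = -0.125 (−); new bracket [0.5, 1]
m = 0.75, p(m) = 0.359375 (+); new bracket [0.5, 0.75]
m = 0.625, p(m) = 0.103516 (+); new bracket [0.5, 0.625]
m = 0.5625, p(m) = -0.0134 (−); new bracket [0.5625, 0.625]

0.5625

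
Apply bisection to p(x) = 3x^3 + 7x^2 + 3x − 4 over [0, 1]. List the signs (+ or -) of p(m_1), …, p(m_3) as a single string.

x = 0.5 gives p = -0.375, negative; keep [0.5, 1]
x = 0.75 gives p = 3.453125, positive; keep [0.5, 0.75]
x = 0.625 gives p = 1.341797, positive; keep [0.5, 0.625]

-++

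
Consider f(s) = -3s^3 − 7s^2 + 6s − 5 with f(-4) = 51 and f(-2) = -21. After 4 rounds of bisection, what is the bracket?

m = -3, f(m) = -5 (−); new bracket [-4, -3]
m = -3.5, f(m) = 16.875 (+); new bracket [-3.5, -3]
m = -3.25, f(m) = 4.546875 (+); new bracket [-3.25, -3]
m = -3.125, f(m) = -0.5566 (−); new bracket [-3.25, -3.125]

[-3.25, -3.125]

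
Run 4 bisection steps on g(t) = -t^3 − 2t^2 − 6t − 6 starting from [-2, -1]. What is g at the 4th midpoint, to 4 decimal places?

-0.0208

g(-1.5) = 1.875 > 0, so the root lies in [-1.5, -1]
g(-1.25) = 0.328125 > 0, so the root lies in [-1.25, -1]
g(-1.125) = -0.357422 < 0, so the root lies in [-1.25, -1.125]
g(-1.1875) = -0.0208 < 0, so the root lies in [-1.25, -1.1875]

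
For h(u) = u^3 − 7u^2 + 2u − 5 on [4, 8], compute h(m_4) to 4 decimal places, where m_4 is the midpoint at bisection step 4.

u = 6 gives h = -29, negative; keep [6, 8]
u = 7 gives h = 9, positive; keep [6, 7]
u = 6.5 gives h = -13.125, negative; keep [6.5, 7]
u = 6.75 gives h = -2.8906, negative; keep [6.75, 7]

-2.8906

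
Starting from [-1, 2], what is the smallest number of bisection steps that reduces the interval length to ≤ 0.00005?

16

Width after n steps is 3/2^n. Need 2^n ≥ 3/0.00005 = 60000.
2^15 = 32768 < 60000 ≤ 2^16 = 65536, so n = 16.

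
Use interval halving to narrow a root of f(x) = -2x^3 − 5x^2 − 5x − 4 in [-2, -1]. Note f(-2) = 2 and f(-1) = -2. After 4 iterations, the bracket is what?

x = -1.5 gives f = -1, negative; keep [-2, -1.5]
x = -1.75 gives f = 0.15625, positive; keep [-1.75, -1.5]
x = -1.625 gives f = -0.496094, negative; keep [-1.75, -1.625]
x = -1.6875 gives f = -0.1899, negative; keep [-1.75, -1.6875]

[-1.75, -1.6875]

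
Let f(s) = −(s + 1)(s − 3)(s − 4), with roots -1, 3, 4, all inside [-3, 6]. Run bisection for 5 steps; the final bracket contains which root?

-1

midpoint 1.5: f = -9.375 < 0 → [-3, 1.5]
midpoint -0.75: f = -4.453125 < 0 → [-3, -0.75]
midpoint -1.875: f = 25.060547 > 0 → [-1.875, -0.75]
midpoint -1.3125: f = 7.1594 > 0 → [-1.3125, -0.75]
midpoint -1.03125: f = 0.6338 > 0 → [-1.03125, -0.75]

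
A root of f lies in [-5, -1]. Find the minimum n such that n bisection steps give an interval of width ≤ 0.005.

Width after n steps is 4/2^n. Need 2^n ≥ 4/0.005 = 800.
2^9 = 512 < 800 ≤ 2^10 = 1024, so n = 10.

10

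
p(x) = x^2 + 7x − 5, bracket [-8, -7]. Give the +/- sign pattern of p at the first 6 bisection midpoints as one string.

-+-++-

m = -7.5, p(m) = -1.25 (−); new bracket [-8, -7.5]
m = -7.75, p(m) = 0.8125 (+); new bracket [-7.75, -7.5]
m = -7.625, p(m) = -0.234375 (−); new bracket [-7.75, -7.625]
m = -7.6875, p(m) = 0.2852 (+); new bracket [-7.6875, -7.625]
m = -7.65625, p(m) = 0.0244 (+); new bracket [-7.65625, -7.625]
m = -7.640625, p(m) = -0.1052 (−); new bracket [-7.65625, -7.640625]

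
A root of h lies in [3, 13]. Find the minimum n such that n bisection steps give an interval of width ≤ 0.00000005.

28

Width after n steps is 10/2^n. Need 2^n ≥ 10/0.00000005 = 200000000.
2^27 = 134217728 < 200000000 ≤ 2^28 = 268435456, so n = 28.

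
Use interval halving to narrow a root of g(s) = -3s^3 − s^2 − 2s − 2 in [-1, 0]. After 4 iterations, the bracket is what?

midpoint -0.5: g = -0.875 < 0 → [-1, -0.5]
midpoint -0.75: g = 0.203125 > 0 → [-0.75, -0.5]
midpoint -0.625: g = -0.408203 < 0 → [-0.75, -0.625]
midpoint -0.6875: g = -0.1228 < 0 → [-0.75, -0.6875]

[-0.75, -0.6875]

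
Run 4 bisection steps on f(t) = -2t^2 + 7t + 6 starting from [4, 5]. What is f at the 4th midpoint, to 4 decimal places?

f(4.5) = -3 < 0, so the root lies in [4, 4.5]
f(4.25) = -0.375 < 0, so the root lies in [4, 4.25]
f(4.125) = 0.84375 > 0, so the root lies in [4.125, 4.25]
f(4.1875) = 0.2422 > 0, so the root lies in [4.1875, 4.25]

0.2422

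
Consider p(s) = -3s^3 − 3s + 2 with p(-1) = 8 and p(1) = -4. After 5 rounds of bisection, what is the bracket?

[0.5, 0.5625]

midpoint 0: p = 2 > 0 → [0, 1]
midpoint 0.5: p = 0.125 > 0 → [0.5, 1]
midpoint 0.75: p = -1.515625 < 0 → [0.5, 0.75]
midpoint 0.625: p = -0.6074 < 0 → [0.5, 0.625]
midpoint 0.5625: p = -0.2214 < 0 → [0.5, 0.5625]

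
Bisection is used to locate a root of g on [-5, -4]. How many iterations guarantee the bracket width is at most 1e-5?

Width after n steps is 1/2^n. Need 2^n ≥ 1/1e-5 = 100000.
2^16 = 65536 < 100000 ≤ 2^17 = 131072, so n = 17.

17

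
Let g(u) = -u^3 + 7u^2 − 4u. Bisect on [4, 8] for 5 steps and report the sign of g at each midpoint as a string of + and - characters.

+--+-

u = 6 gives g = 12, positive; keep [6, 8]
u = 7 gives g = -28, negative; keep [6, 7]
u = 6.5 gives g = -4.875, negative; keep [6, 6.5]
u = 6.25 gives g = 4.2969, positive; keep [6.25, 6.5]
u = 6.375 gives g = -0.0996, negative; keep [6.25, 6.375]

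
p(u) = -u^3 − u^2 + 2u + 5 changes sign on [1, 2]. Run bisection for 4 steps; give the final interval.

p(1.5) = 2.375 > 0, so the root lies in [1.5, 2]
p(1.75) = 0.078125 > 0, so the root lies in [1.75, 2]
p(1.875) = -1.357422 < 0, so the root lies in [1.75, 1.875]
p(1.8125) = -0.6145 < 0, so the root lies in [1.75, 1.8125]

[1.75, 1.8125]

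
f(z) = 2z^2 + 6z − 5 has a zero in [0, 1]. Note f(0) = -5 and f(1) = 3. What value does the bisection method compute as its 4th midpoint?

f(0.5) = -1.5 < 0, so the root lies in [0.5, 1]
f(0.75) = 0.625 > 0, so the root lies in [0.5, 0.75]
f(0.625) = -0.46875 < 0, so the root lies in [0.625, 0.75]
f(0.6875) = 0.0703 > 0, so the root lies in [0.625, 0.6875]

0.6875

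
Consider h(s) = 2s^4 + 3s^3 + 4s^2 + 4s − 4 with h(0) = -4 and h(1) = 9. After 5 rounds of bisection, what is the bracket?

[0.53125, 0.5625]

m = 0.5, h(m) = -0.5 (−); new bracket [0.5, 1]
m = 0.75, h(m) = 3.148438 (+); new bracket [0.5, 0.75]
m = 0.625, h(m) = 1.100098 (+); new bracket [0.5, 0.625]
m = 0.5625, h(m) = 0.2498 (+); new bracket [0.5, 0.5625]
m = 0.53125, h(m) = -0.137 (−); new bracket [0.53125, 0.5625]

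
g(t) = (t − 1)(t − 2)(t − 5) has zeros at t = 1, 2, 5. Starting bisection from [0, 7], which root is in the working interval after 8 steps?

t = 3.5 gives g = -5.625, negative; keep [3.5, 7]
t = 5.25 gives g = 3.453125, positive; keep [3.5, 5.25]
t = 4.375 gives g = -5.009766, negative; keep [4.375, 5.25]
t = 4.8125 gives g = -2.0105, negative; keep [4.8125, 5.25]
t = 5.03125 gives g = 0.3819, positive; keep [4.8125, 5.03125]
t = 4.921875 gives g = -0.8953, negative; keep [4.921875, 5.03125]
t = 4.9765625 gives g = -0.2774, negative; keep [4.9765625, 5.03125]
t = 5.00390625 gives g = 0.047, positive; keep [4.9765625, 5.00390625]

5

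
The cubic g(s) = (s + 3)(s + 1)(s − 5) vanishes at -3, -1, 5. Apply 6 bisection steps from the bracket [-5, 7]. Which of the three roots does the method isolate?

5

s = 1 gives g = -32, negative; keep [1, 7]
s = 4 gives g = -35, negative; keep [4, 7]
s = 5.5 gives g = 27.625, positive; keep [4, 5.5]
s = 4.75 gives g = -11.1406, negative; keep [4.75, 5.5]
s = 5.125 gives g = 6.2207, positive; keep [4.75, 5.125]
s = 4.9375 gives g = -2.9456, negative; keep [4.9375, 5.125]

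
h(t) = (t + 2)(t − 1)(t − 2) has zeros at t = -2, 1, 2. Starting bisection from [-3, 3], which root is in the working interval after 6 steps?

-2

t = 0 gives h = 4, positive; keep [-3, 0]
t = -1.5 gives h = 4.375, positive; keep [-3, -1.5]
t = -2.25 gives h = -3.453125, negative; keep [-2.25, -1.5]
t = -1.875 gives h = 1.3926, positive; keep [-2.25, -1.875]
t = -2.0625 gives h = -0.7776, negative; keep [-2.0625, -1.875]
t = -1.96875 gives h = 0.3682, positive; keep [-2.0625, -1.96875]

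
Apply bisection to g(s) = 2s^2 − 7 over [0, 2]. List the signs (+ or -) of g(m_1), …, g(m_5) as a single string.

m = 1, g(m) = -5 (−); new bracket [1, 2]
m = 1.5, g(m) = -2.5 (−); new bracket [1.5, 2]
m = 1.75, g(m) = -0.875 (−); new bracket [1.75, 2]
m = 1.875, g(m) = 0.0312 (+); new bracket [1.75, 1.875]
m = 1.8125, g(m) = -0.4297 (−); new bracket [1.8125, 1.875]

---+-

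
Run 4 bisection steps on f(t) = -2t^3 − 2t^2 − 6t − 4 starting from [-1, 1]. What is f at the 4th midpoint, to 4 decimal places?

-0.5430

m = 0, f(m) = -4 (−); new bracket [-1, 0]
m = -0.5, f(m) = -1.25 (−); new bracket [-1, -0.5]
m = -0.75, f(m) = 0.21875 (+); new bracket [-0.75, -0.5]
m = -0.625, f(m) = -0.543 (−); new bracket [-0.75, -0.625]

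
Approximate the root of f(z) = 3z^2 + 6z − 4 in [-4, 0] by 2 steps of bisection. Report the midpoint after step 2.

midpoint -2: f = -4 < 0 → [-4, -2]
midpoint -3: f = 5 > 0 → [-3, -2]

-3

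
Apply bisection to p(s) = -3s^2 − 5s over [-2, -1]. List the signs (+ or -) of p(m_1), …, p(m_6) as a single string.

+-+-+-

p(-1.5) = 0.75 > 0, so the root lies in [-2, -1.5]
p(-1.75) = -0.4375 < 0, so the root lies in [-1.75, -1.5]
p(-1.625) = 0.203125 > 0, so the root lies in [-1.75, -1.625]
p(-1.6875) = -0.1055 < 0, so the root lies in [-1.6875, -1.625]
p(-1.65625) = 0.0518 > 0, so the root lies in [-1.6875, -1.65625]
p(-1.671875) = -0.0261 < 0, so the root lies in [-1.671875, -1.65625]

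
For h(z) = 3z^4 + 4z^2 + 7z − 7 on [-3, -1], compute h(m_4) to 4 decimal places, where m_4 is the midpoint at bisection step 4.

1.6609

midpoint -2: h = 43 > 0 → [-2, -1]
midpoint -1.5: h = 6.6875 > 0 → [-1.5, -1]
midpoint -1.25: h = -2.175781 < 0 → [-1.5, -1.25]
midpoint -1.375: h = 1.6609 > 0 → [-1.375, -1.25]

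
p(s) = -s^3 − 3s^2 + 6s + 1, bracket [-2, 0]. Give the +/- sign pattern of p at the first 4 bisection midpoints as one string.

---+

midpoint -1: p = -7 < 0 → [-1, 0]
midpoint -0.5: p = -2.625 < 0 → [-0.5, 0]
midpoint -0.25: p = -0.671875 < 0 → [-0.25, 0]
midpoint -0.125: p = 0.2051 > 0 → [-0.25, -0.125]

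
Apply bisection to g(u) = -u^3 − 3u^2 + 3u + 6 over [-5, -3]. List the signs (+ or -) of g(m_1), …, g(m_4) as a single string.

++-+

midpoint -4: g = 10 > 0 → [-4, -3]
midpoint -3.5: g = 1.625 > 0 → [-3.5, -3]
midpoint -3.25: g = -1.109375 < 0 → [-3.5, -3.25]
midpoint -3.375: g = 0.1465 > 0 → [-3.375, -3.25]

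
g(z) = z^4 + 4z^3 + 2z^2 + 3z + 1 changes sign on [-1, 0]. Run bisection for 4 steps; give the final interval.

g(-0.5) = -0.4375 < 0, so the root lies in [-0.5, 0]
g(-0.25) = 0.316406 > 0, so the root lies in [-0.5, -0.25]
g(-0.375) = -0.034912 < 0, so the root lies in [-0.375, -0.25]
g(-0.3125) = 0.1453 > 0, so the root lies in [-0.375, -0.3125]

[-0.375, -0.3125]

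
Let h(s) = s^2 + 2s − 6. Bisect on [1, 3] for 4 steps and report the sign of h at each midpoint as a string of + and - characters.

h(2) = 2 > 0, so the root lies in [1, 2]
h(1.5) = -0.75 < 0, so the root lies in [1.5, 2]
h(1.75) = 0.5625 > 0, so the root lies in [1.5, 1.75]
h(1.625) = -0.1094 < 0, so the root lies in [1.625, 1.75]

+-+-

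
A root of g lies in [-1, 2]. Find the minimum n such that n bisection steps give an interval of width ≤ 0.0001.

15

Width after n steps is 3/2^n. Need 2^n ≥ 3/0.0001 = 30000.
2^14 = 16384 < 30000 ≤ 2^15 = 32768, so n = 15.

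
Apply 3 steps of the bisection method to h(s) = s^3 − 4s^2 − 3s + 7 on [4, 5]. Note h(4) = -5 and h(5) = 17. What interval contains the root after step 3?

[4.25, 4.375]

midpoint 4.5: h = 3.625 > 0 → [4, 4.5]
midpoint 4.25: h = -1.234375 < 0 → [4.25, 4.5]
midpoint 4.375: h = 1.052734 > 0 → [4.25, 4.375]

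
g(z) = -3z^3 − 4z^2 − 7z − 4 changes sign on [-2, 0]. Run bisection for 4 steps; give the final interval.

z = -1 gives g = 2, positive; keep [-1, 0]
z = -0.5 gives g = -1.125, negative; keep [-1, -0.5]
z = -0.75 gives g = 0.265625, positive; keep [-0.75, -0.5]
z = -0.625 gives g = -0.4551, negative; keep [-0.75, -0.625]

[-0.75, -0.625]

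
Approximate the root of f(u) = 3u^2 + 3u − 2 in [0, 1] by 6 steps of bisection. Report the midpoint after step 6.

midpoint 0.5: f = 0.25 > 0 → [0, 0.5]
midpoint 0.25: f = -1.0625 < 0 → [0.25, 0.5]
midpoint 0.375: f = -0.453125 < 0 → [0.375, 0.5]
midpoint 0.4375: f = -0.1133 < 0 → [0.4375, 0.5]
midpoint 0.46875: f = 0.0654 > 0 → [0.4375, 0.46875]
midpoint 0.453125: f = -0.0247 < 0 → [0.453125, 0.46875]

0.453125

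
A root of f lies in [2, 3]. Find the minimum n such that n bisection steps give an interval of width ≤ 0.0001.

14

Width after n steps is 1/2^n. Need 2^n ≥ 1/0.0001 = 10000.
2^13 = 8192 < 10000 ≤ 2^14 = 16384, so n = 14.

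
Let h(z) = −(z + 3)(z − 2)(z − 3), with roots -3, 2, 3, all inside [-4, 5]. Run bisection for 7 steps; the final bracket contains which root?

midpoint 0.5: h = -13.125 < 0 → [-4, 0.5]
midpoint -1.75: h = -22.265625 < 0 → [-4, -1.75]
midpoint -2.875: h = -3.580078 < 0 → [-4, -2.875]
midpoint -3.4375: h = 15.3142 > 0 → [-3.4375, -2.875]
midpoint -3.15625: h = 4.9599 > 0 → [-3.15625, -2.875]
midpoint -3.015625: h = 0.4714 > 0 → [-3.015625, -2.875]
midpoint -2.9453125: h = -1.6079 < 0 → [-3.015625, -2.9453125]

-3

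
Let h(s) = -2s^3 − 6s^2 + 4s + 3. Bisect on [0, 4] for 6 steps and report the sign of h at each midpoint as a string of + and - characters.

s = 2 gives h = -29, negative; keep [0, 2]
s = 1 gives h = -1, negative; keep [0, 1]
s = 0.5 gives h = 3.25, positive; keep [0.5, 1]
s = 0.75 gives h = 1.7812, positive; keep [0.75, 1]
s = 0.875 gives h = 0.5664, positive; keep [0.875, 1]
s = 0.9375 gives h = -0.1714, negative; keep [0.875, 0.9375]

--+++-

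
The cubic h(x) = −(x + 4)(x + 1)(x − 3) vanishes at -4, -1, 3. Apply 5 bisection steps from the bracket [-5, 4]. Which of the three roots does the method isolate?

3

midpoint -0.5: h = 6.125 > 0 → [-0.5, 4]
midpoint 1.75: h = 19.765625 > 0 → [1.75, 4]
midpoint 2.875: h = 3.330078 > 0 → [2.875, 4]
midpoint 3.4375: h = -14.4392 < 0 → [2.875, 3.4375]
midpoint 3.15625: h = -4.6474 < 0 → [2.875, 3.15625]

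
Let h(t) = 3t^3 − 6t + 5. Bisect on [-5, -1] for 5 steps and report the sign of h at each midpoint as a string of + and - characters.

t = -3 gives h = -58, negative; keep [-3, -1]
t = -2 gives h = -7, negative; keep [-2, -1]
t = -1.5 gives h = 3.875, positive; keep [-2, -1.5]
t = -1.75 gives h = -0.5781, negative; keep [-1.75, -1.5]
t = -1.625 gives h = 1.877, positive; keep [-1.75, -1.625]

--+-+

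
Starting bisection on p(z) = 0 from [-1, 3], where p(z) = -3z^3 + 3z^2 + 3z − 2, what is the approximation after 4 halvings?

m = 1, p(m) = 1 (+); new bracket [1, 3]
m = 2, p(m) = -8 (−); new bracket [1, 2]
m = 1.5, p(m) = -0.875 (−); new bracket [1, 1.5]
m = 1.25, p(m) = 0.5781 (+); new bracket [1.25, 1.5]

1.25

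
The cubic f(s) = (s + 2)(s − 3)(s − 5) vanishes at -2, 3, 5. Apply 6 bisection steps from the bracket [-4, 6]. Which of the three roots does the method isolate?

s = 1 gives f = 24, positive; keep [-4, 1]
s = -1.5 gives f = 14.625, positive; keep [-4, -1.5]
s = -2.75 gives f = -33.421875, negative; keep [-2.75, -1.5]
s = -2.125 gives f = -4.5645, negative; keep [-2.125, -1.5]
s = -1.8125 gives f = 6.1472, positive; keep [-2.125, -1.8125]
s = -1.96875 gives f = 1.0821, positive; keep [-2.125, -1.96875]

-2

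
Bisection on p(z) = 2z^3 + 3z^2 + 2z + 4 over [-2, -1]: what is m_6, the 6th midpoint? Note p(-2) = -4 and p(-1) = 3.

midpoint -1.5: p = 1 > 0 → [-2, -1.5]
midpoint -1.75: p = -1.03125 < 0 → [-1.75, -1.5]
midpoint -1.625: p = 0.089844 > 0 → [-1.75, -1.625]
midpoint -1.6875: p = -0.4429 < 0 → [-1.6875, -1.625]
midpoint -1.65625: p = -0.1697 < 0 → [-1.65625, -1.625]
midpoint -1.640625: p = -0.0383 < 0 → [-1.640625, -1.625]

-1.640625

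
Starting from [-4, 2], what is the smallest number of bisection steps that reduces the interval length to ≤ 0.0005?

14

Width after n steps is 6/2^n. Need 2^n ≥ 6/0.0005 = 12000.
2^13 = 8192 < 12000 ≤ 2^14 = 16384, so n = 14.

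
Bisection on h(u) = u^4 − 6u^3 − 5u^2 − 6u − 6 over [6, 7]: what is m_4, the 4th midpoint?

6.8125

midpoint 6.5: h = -118.9375 < 0 → [6.5, 7]
midpoint 6.75: h = -43.652344 < 0 → [6.75, 7]
midpoint 6.875: h = 0.75415 > 0 → [6.75, 6.875]
midpoint 6.8125: h = -22.0383 < 0 → [6.8125, 6.875]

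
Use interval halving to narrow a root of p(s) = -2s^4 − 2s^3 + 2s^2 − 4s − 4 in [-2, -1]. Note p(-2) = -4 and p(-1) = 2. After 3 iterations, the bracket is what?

[-1.875, -1.75]

p(-1.5) = 3.125 > 0, so the root lies in [-2, -1.5]
p(-1.75) = 1.085938 > 0, so the root lies in [-2, -1.75]
p(-1.875) = -1.004395 < 0, so the root lies in [-1.875, -1.75]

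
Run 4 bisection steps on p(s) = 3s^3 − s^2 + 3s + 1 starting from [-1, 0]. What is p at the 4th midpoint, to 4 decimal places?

p(-0.5) = -1.125 < 0, so the root lies in [-0.5, 0]
p(-0.25) = 0.140625 > 0, so the root lies in [-0.5, -0.25]
p(-0.375) = -0.423828 < 0, so the root lies in [-0.375, -0.25]
p(-0.3125) = -0.1267 < 0, so the root lies in [-0.3125, -0.25]

-0.1267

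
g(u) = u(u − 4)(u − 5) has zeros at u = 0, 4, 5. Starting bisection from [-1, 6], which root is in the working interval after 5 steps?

midpoint 2.5: g = 9.375 > 0 → [-1, 2.5]
midpoint 0.75: g = 10.359375 > 0 → [-1, 0.75]
midpoint -0.125: g = -2.642578 < 0 → [-0.125, 0.75]
midpoint 0.3125: g = 5.4016 > 0 → [-0.125, 0.3125]
midpoint 0.09375: g = 1.7967 > 0 → [-0.125, 0.09375]

0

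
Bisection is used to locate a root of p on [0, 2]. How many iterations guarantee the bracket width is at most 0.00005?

Width after n steps is 2/2^n. Need 2^n ≥ 2/0.00005 = 40000.
2^15 = 32768 < 40000 ≤ 2^16 = 65536, so n = 16.

16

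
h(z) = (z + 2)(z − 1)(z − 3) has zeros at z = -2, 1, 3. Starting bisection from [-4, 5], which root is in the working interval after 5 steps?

-2

h(0.5) = 3.125 > 0, so the root lies in [-4, 0.5]
h(-1.75) = 3.265625 > 0, so the root lies in [-4, -1.75]
h(-2.875) = -19.919922 < 0, so the root lies in [-2.875, -1.75]
h(-2.3125) = -5.4993 < 0, so the root lies in [-2.3125, -1.75]
h(-2.03125) = -0.4766 < 0, so the root lies in [-2.03125, -1.75]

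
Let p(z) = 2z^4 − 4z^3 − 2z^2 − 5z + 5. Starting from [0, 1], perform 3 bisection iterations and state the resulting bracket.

[0.625, 0.75]

z = 0.5 gives p = 1.625, positive; keep [0.5, 1]
z = 0.75 gives p = -0.929688, negative; keep [0.5, 0.75]
z = 0.625 gives p = 0.422363, positive; keep [0.625, 0.75]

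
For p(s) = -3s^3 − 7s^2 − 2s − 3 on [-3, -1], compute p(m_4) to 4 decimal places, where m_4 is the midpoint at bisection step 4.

-1.5723

s = -2 gives p = -3, negative; keep [-3, -2]
s = -2.5 gives p = 5.125, positive; keep [-2.5, -2]
s = -2.25 gives p = 0.234375, positive; keep [-2.25, -2]
s = -2.125 gives p = -1.5723, negative; keep [-2.25, -2.125]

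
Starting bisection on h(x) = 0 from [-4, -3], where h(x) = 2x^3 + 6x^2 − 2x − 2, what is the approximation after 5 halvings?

midpoint -3.5: h = -7.25 < 0 → [-3.5, -3]
midpoint -3.25: h = -0.78125 < 0 → [-3.25, -3]
midpoint -3.125: h = 1.808594 > 0 → [-3.25, -3.125]
midpoint -3.1875: h = 0.5649 > 0 → [-3.25, -3.1875]
midpoint -3.21875: h = -0.0952 < 0 → [-3.21875, -3.1875]

-3.21875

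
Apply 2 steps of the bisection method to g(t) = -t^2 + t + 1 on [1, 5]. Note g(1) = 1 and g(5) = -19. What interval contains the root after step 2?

[1, 2]

t = 3 gives g = -5, negative; keep [1, 3]
t = 2 gives g = -1, negative; keep [1, 2]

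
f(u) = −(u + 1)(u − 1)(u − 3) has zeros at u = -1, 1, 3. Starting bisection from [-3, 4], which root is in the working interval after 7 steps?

-1

midpoint 0.5: f = -1.875 < 0 → [-3, 0.5]
midpoint -1.25: f = 2.390625 > 0 → [-1.25, 0.5]
midpoint -0.375: f = -2.900391 < 0 → [-1.25, -0.375]
midpoint -0.8125: f = -1.2957 < 0 → [-1.25, -0.8125]
midpoint -1.03125: f = 0.2559 > 0 → [-1.03125, -0.8125]
midpoint -0.921875: f = -0.5889 < 0 → [-1.03125, -0.921875]
midpoint -0.9765625: f = -0.1842 < 0 → [-1.03125, -0.9765625]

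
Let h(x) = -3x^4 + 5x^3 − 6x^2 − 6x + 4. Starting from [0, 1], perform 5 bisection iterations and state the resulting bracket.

[0.46875, 0.5]

h(0.5) = -0.0625 < 0, so the root lies in [0, 0.5]
h(0.25) = 2.191406 > 0, so the root lies in [0.25, 0.5]
h(0.375) = 1.110596 > 0, so the root lies in [0.375, 0.5]
h(0.4375) = 0.5354 > 0, so the root lies in [0.4375, 0.5]
h(0.46875) = 0.2393 > 0, so the root lies in [0.46875, 0.5]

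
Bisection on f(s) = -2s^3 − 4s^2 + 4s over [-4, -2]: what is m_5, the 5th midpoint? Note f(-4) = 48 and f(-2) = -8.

-2.6875

midpoint -3: f = 6 > 0 → [-3, -2]
midpoint -2.5: f = -3.75 < 0 → [-3, -2.5]
midpoint -2.75: f = 0.34375 > 0 → [-2.75, -2.5]
midpoint -2.625: f = -1.8867 < 0 → [-2.75, -2.625]
midpoint -2.6875: f = -0.8188 < 0 → [-2.75, -2.6875]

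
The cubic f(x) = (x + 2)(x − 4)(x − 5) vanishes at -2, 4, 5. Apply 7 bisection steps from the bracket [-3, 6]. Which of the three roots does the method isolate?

-2

midpoint 1.5: f = 30.625 > 0 → [-3, 1.5]
midpoint -0.75: f = 34.140625 > 0 → [-3, -0.75]
midpoint -1.875: f = 5.048828 > 0 → [-3, -1.875]
midpoint -2.4375: f = -20.947 < 0 → [-2.4375, -1.875]
midpoint -2.15625: f = -6.8837 < 0 → [-2.15625, -1.875]
midpoint -2.015625: f = -0.6594 < 0 → [-2.015625, -1.875]
midpoint -1.9453125: f = 2.2582 > 0 → [-2.015625, -1.9453125]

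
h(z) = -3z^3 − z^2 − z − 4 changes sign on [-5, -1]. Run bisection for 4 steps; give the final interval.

[-1.25, -1]

midpoint -3: h = 71 > 0 → [-3, -1]
midpoint -2: h = 18 > 0 → [-2, -1]
midpoint -1.5: h = 5.375 > 0 → [-1.5, -1]
midpoint -1.25: h = 1.5469 > 0 → [-1.25, -1]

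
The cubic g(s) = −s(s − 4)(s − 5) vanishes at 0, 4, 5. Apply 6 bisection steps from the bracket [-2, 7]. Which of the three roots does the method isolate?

0

m = 2.5, g(m) = -9.375 (−); new bracket [-2, 2.5]
m = 0.25, g(m) = -4.453125 (−); new bracket [-2, 0.25]
m = -0.875, g(m) = 25.060547 (+); new bracket [-0.875, 0.25]
m = -0.3125, g(m) = 7.1594 (+); new bracket [-0.3125, 0.25]
m = -0.03125, g(m) = 0.6338 (+); new bracket [-0.03125, 0.25]
m = 0.109375, g(m) = -2.0811 (−); new bracket [-0.03125, 0.109375]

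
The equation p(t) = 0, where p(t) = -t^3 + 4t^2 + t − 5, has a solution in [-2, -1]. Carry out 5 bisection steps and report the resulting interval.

midpoint -1.5: p = 5.875 > 0 → [-1.5, -1]
midpoint -1.25: p = 1.953125 > 0 → [-1.25, -1]
midpoint -1.125: p = 0.361328 > 0 → [-1.125, -1]
midpoint -1.0625: p = -0.3474 < 0 → [-1.125, -1.0625]
midpoint -1.09375: p = -0.0002 < 0 → [-1.125, -1.09375]

[-1.125, -1.09375]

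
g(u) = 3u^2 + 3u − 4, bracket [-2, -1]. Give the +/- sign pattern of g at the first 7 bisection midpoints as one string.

g(-1.5) = -1.75 < 0, so the root lies in [-2, -1.5]
g(-1.75) = -0.0625 < 0, so the root lies in [-2, -1.75]
g(-1.875) = 0.921875 > 0, so the root lies in [-1.875, -1.75]
g(-1.8125) = 0.418 > 0, so the root lies in [-1.8125, -1.75]
g(-1.78125) = 0.1748 > 0, so the root lies in [-1.78125, -1.75]
g(-1.765625) = 0.0554 > 0, so the root lies in [-1.765625, -1.75]
g(-1.7578125) = -0.0037 < 0, so the root lies in [-1.765625, -1.7578125]

--++++-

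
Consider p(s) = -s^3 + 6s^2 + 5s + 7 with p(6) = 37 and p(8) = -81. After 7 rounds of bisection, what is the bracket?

[6.875, 6.890625]

s = 7 gives p = -7, negative; keep [6, 7]
s = 6.5 gives p = 18.375, positive; keep [6.5, 7]
s = 6.75 gives p = 6.578125, positive; keep [6.75, 7]
s = 6.875 gives p = 0.0176, positive; keep [6.875, 7]
s = 6.9375 gives p = -3.4333, negative; keep [6.875, 6.9375]
s = 6.90625 gives p = -1.6935, negative; keep [6.875, 6.90625]
s = 6.890625 gives p = -0.8344, negative; keep [6.875, 6.890625]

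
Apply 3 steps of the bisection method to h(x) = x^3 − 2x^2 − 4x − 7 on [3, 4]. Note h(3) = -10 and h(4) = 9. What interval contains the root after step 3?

midpoint 3.5: h = -2.625 < 0 → [3.5, 4]
midpoint 3.75: h = 2.609375 > 0 → [3.5, 3.75]
midpoint 3.625: h = -0.146484 < 0 → [3.625, 3.75]

[3.625, 3.75]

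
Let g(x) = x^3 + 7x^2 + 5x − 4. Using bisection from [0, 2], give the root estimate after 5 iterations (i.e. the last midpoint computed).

g(1) = 9 > 0, so the root lies in [0, 1]
g(0.5) = 0.375 > 0, so the root lies in [0, 0.5]
g(0.25) = -2.296875 < 0, so the root lies in [0.25, 0.5]
g(0.375) = -1.0879 < 0, so the root lies in [0.375, 0.5]
g(0.4375) = -0.3889 < 0, so the root lies in [0.4375, 0.5]

0.4375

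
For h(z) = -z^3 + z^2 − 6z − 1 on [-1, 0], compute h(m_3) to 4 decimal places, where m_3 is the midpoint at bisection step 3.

h(-0.5) = 2.375 > 0, so the root lies in [-0.5, 0]
h(-0.25) = 0.578125 > 0, so the root lies in [-0.25, 0]
h(-0.125) = -0.232422 < 0, so the root lies in [-0.25, -0.125]

-0.2324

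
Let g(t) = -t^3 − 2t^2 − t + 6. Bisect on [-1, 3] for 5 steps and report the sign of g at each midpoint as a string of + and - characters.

+---+

g(1) = 2 > 0, so the root lies in [1, 3]
g(2) = -12 < 0, so the root lies in [1, 2]
g(1.5) = -3.375 < 0, so the root lies in [1, 1.5]
g(1.25) = -0.3281 < 0, so the root lies in [1, 1.25]
g(1.125) = 0.9199 > 0, so the root lies in [1.125, 1.25]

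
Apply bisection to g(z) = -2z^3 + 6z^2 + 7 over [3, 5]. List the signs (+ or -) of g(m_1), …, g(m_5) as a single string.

--+-+

m = 4, g(m) = -25 (−); new bracket [3, 4]
m = 3.5, g(m) = -5.25 (−); new bracket [3, 3.5]
m = 3.25, g(m) = 1.71875 (+); new bracket [3.25, 3.5]
m = 3.375, g(m) = -1.543 (−); new bracket [3.25, 3.375]
m = 3.3125, g(m) = 0.1421 (+); new bracket [3.3125, 3.375]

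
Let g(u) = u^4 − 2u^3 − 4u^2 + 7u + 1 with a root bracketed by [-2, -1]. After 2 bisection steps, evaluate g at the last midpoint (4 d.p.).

midpoint -1.5: g = -6.6875 < 0 → [-2, -1.5]
midpoint -1.75: g = -3.402344 < 0 → [-2, -1.75]

-3.4023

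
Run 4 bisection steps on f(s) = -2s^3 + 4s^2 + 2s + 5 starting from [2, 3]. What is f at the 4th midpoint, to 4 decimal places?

m = 2.5, f(m) = 3.75 (+); new bracket [2.5, 3]
m = 2.75, f(m) = -0.84375 (−); new bracket [2.5, 2.75]
m = 2.625, f(m) = 1.636719 (+); new bracket [2.625, 2.75]
m = 2.6875, f(m) = 0.4438 (+); new bracket [2.6875, 2.75]

0.4438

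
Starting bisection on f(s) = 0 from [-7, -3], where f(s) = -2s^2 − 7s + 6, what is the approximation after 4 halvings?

-4.25

s = -5 gives f = -9, negative; keep [-5, -3]
s = -4 gives f = 2, positive; keep [-5, -4]
s = -4.5 gives f = -3, negative; keep [-4.5, -4]
s = -4.25 gives f = -0.375, negative; keep [-4.25, -4]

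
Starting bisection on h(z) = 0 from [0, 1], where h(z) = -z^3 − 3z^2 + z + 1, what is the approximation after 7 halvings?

0.6796875

z = 0.5 gives h = 0.625, positive; keep [0.5, 1]
z = 0.75 gives h = -0.359375, negative; keep [0.5, 0.75]
z = 0.625 gives h = 0.208984, positive; keep [0.625, 0.75]
z = 0.6875 gives h = -0.0554, negative; keep [0.625, 0.6875]
z = 0.65625 gives h = 0.0816, positive; keep [0.65625, 0.6875]
z = 0.671875 gives h = 0.0143, positive; keep [0.671875, 0.6875]
z = 0.6796875 gives h = -0.0202, negative; keep [0.671875, 0.6796875]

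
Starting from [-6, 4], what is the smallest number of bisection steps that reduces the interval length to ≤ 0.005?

Width after n steps is 10/2^n. Need 2^n ≥ 10/0.005 = 2000.
2^10 = 1024 < 2000 ≤ 2^11 = 2048, so n = 11.

11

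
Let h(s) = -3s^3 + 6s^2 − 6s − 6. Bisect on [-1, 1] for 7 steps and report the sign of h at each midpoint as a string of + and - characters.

s = 0 gives h = -6, negative; keep [-1, 0]
s = -0.5 gives h = -1.125, negative; keep [-1, -0.5]
s = -0.75 gives h = 3.140625, positive; keep [-0.75, -0.5]
s = -0.625 gives h = 0.8262, positive; keep [-0.625, -0.5]
s = -0.5625 gives h = -0.1926, negative; keep [-0.625, -0.5625]
s = -0.59375 gives h = 0.3057, positive; keep [-0.59375, -0.5625]
s = -0.578125 gives h = 0.0538, positive; keep [-0.578125, -0.5625]

--++-++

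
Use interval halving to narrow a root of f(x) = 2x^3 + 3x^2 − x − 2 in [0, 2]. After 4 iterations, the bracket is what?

midpoint 1: f = 2 > 0 → [0, 1]
midpoint 0.5: f = -1.5 < 0 → [0.5, 1]
midpoint 0.75: f = -0.21875 < 0 → [0.75, 1]
midpoint 0.875: f = 0.7617 > 0 → [0.75, 0.875]

[0.75, 0.875]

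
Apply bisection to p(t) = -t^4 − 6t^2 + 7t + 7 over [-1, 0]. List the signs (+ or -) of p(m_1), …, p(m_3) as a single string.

midpoint -0.5: p = 1.9375 > 0 → [-1, -0.5]
midpoint -0.75: p = -1.941406 < 0 → [-0.75, -0.5]
midpoint -0.625: p = 0.128662 > 0 → [-0.75, -0.625]

+-+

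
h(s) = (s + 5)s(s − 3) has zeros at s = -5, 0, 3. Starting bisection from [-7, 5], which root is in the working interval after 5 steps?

-5

midpoint -1: h = 16 > 0 → [-7, -1]
midpoint -4: h = 28 > 0 → [-7, -4]
midpoint -5.5: h = -23.375 < 0 → [-5.5, -4]
midpoint -4.75: h = 9.2031 > 0 → [-5.5, -4.75]
midpoint -5.125: h = -5.2051 < 0 → [-5.125, -4.75]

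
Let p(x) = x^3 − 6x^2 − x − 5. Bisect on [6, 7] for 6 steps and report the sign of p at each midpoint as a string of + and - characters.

x = 6.5 gives p = 9.625, positive; keep [6, 6.5]
x = 6.25 gives p = -1.484375, negative; keep [6.25, 6.5]
x = 6.375 gives p = 3.865234, positive; keep [6.25, 6.375]
x = 6.3125 gives p = 1.1399, positive; keep [6.25, 6.3125]
x = 6.28125 gives p = -0.1848, negative; keep [6.28125, 6.3125]
x = 6.296875 gives p = 0.4744, positive; keep [6.28125, 6.296875]

+-++-+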